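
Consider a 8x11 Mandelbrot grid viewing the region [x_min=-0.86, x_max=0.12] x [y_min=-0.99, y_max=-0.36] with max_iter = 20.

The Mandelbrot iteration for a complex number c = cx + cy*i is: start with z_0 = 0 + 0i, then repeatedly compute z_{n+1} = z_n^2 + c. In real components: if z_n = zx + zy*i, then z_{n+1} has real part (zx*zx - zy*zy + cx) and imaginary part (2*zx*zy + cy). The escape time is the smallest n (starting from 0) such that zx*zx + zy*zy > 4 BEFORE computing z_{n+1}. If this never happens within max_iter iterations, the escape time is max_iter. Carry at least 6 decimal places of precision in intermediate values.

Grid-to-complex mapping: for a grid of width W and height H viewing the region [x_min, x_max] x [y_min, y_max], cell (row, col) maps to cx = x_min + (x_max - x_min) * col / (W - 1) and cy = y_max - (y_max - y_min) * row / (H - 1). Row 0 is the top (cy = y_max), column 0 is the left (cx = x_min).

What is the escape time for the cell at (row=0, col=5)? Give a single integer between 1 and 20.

Answer: 20

Derivation:
z_0 = 0 + 0i, c = -0.1600 + -0.3600i
Iter 1: z = -0.1600 + -0.3600i, |z|^2 = 0.1552
Iter 2: z = -0.2640 + -0.2448i, |z|^2 = 0.1296
Iter 3: z = -0.1502 + -0.2307i, |z|^2 = 0.0758
Iter 4: z = -0.1907 + -0.2907i, |z|^2 = 0.1208
Iter 5: z = -0.2081 + -0.2492i, |z|^2 = 0.1054
Iter 6: z = -0.1788 + -0.2563i, |z|^2 = 0.0976
Iter 7: z = -0.1937 + -0.2684i, |z|^2 = 0.1096
Iter 8: z = -0.1945 + -0.2560i, |z|^2 = 0.1034
Iter 9: z = -0.1877 + -0.2604i, |z|^2 = 0.1031
Iter 10: z = -0.1926 + -0.2622i, |z|^2 = 0.1059
Iter 11: z = -0.1917 + -0.2590i, |z|^2 = 0.1038
Iter 12: z = -0.1903 + -0.2607i, |z|^2 = 0.1042
Iter 13: z = -0.1917 + -0.2608i, |z|^2 = 0.1048
Iter 14: z = -0.1912 + -0.2600i, |z|^2 = 0.1042
Iter 15: z = -0.1910 + -0.2606i, |z|^2 = 0.1044
Iter 16: z = -0.1914 + -0.2604i, |z|^2 = 0.1045
Iter 17: z = -0.1912 + -0.2603i, |z|^2 = 0.1043
Iter 18: z = -0.1912 + -0.2605i, |z|^2 = 0.1044
Iter 19: z = -0.1913 + -0.2604i, |z|^2 = 0.1044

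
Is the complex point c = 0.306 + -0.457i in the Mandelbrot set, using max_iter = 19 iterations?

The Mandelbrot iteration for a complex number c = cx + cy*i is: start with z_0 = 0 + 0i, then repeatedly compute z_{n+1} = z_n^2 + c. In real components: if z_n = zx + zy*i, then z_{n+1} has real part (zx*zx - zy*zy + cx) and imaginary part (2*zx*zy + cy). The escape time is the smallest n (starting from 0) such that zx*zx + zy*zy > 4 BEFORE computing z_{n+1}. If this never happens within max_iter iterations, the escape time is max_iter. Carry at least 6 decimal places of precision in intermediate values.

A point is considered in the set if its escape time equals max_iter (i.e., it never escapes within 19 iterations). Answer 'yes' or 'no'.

z_0 = 0 + 0i, c = 0.3060 + -0.4570i
Iter 1: z = 0.3060 + -0.4570i, |z|^2 = 0.3025
Iter 2: z = 0.1908 + -0.7367i, |z|^2 = 0.5791
Iter 3: z = -0.2003 + -0.7381i, |z|^2 = 0.5849
Iter 4: z = -0.1987 + -0.1613i, |z|^2 = 0.0655
Iter 5: z = 0.3194 + -0.3929i, |z|^2 = 0.2564
Iter 6: z = 0.2537 + -0.7080i, |z|^2 = 0.5656
Iter 7: z = -0.1309 + -0.8162i, |z|^2 = 0.6834
Iter 8: z = -0.3431 + -0.2432i, |z|^2 = 0.1769
Iter 9: z = 0.3645 + -0.2901i, |z|^2 = 0.2170
Iter 10: z = 0.3547 + -0.6685i, |z|^2 = 0.5727
Iter 11: z = -0.0151 + -0.9313i, |z|^2 = 0.8675
Iter 12: z = -0.5610 + -0.4289i, |z|^2 = 0.4987
Iter 13: z = 0.4368 + 0.0242i, |z|^2 = 0.1914
Iter 14: z = 0.4962 + -0.4358i, |z|^2 = 0.4361
Iter 15: z = 0.3623 + -0.8895i, |z|^2 = 0.9224
Iter 16: z = -0.3540 + -1.1014i, |z|^2 = 1.3385
Iter 17: z = -0.7819 + 0.3227i, |z|^2 = 0.7155
Iter 18: z = 0.8132 + -0.9617i, |z|^2 = 1.5861
Did not escape in 19 iterations → in set

Answer: yes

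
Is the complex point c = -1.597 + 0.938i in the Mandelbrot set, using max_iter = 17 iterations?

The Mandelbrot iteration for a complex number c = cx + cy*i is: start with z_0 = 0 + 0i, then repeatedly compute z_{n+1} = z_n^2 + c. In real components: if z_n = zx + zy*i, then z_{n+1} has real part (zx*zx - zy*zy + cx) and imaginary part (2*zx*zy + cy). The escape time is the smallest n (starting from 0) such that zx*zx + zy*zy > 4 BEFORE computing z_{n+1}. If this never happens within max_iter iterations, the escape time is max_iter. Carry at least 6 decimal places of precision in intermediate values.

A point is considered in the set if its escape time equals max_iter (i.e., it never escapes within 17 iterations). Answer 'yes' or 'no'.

z_0 = 0 + 0i, c = -1.5970 + 0.9380i
Iter 1: z = -1.5970 + 0.9380i, |z|^2 = 3.4303
Iter 2: z = 0.0736 + -2.0580i, |z|^2 = 4.2407
Escaped at iteration 2

Answer: no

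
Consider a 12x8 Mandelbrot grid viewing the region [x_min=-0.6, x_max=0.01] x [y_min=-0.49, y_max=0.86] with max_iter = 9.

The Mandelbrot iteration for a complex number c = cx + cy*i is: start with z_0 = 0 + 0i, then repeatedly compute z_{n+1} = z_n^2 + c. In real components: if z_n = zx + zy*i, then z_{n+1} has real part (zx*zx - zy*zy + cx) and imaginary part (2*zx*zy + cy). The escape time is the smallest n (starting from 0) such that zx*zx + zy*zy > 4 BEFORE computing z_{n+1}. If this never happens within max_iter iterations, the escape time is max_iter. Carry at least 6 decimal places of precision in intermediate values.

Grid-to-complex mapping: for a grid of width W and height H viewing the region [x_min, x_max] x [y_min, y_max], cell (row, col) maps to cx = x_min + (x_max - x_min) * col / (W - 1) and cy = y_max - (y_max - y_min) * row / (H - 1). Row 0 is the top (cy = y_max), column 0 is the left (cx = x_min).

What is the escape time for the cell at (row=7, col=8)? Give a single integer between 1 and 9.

Answer: 9

Derivation:
z_0 = 0 + 0i, c = -0.1564 + -0.4900i
Iter 1: z = -0.1564 + -0.4900i, |z|^2 = 0.2645
Iter 2: z = -0.3720 + -0.3368i, |z|^2 = 0.2518
Iter 3: z = -0.1314 + -0.2394i, |z|^2 = 0.0746
Iter 4: z = -0.1964 + -0.4271i, |z|^2 = 0.2210
Iter 5: z = -0.3002 + -0.3222i, |z|^2 = 0.1939
Iter 6: z = -0.1701 + -0.2966i, |z|^2 = 0.1169
Iter 7: z = -0.2154 + -0.3891i, |z|^2 = 0.1978
Iter 8: z = -0.2614 + -0.3224i, |z|^2 = 0.1723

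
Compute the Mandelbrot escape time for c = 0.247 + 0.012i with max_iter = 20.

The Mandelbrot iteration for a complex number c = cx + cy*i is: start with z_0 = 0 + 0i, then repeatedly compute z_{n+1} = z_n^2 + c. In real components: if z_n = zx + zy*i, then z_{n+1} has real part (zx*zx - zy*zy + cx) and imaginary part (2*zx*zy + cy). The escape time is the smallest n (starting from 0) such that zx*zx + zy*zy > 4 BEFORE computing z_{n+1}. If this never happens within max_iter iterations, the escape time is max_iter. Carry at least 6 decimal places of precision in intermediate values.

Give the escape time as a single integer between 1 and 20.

z_0 = 0 + 0i, c = 0.2470 + 0.0120i
Iter 1: z = 0.2470 + 0.0120i, |z|^2 = 0.0612
Iter 2: z = 0.3079 + 0.0179i, |z|^2 = 0.0951
Iter 3: z = 0.3415 + 0.0230i, |z|^2 = 0.1171
Iter 4: z = 0.3631 + 0.0277i, |z|^2 = 0.1326
Iter 5: z = 0.3780 + 0.0321i, |z|^2 = 0.1440
Iter 6: z = 0.3889 + 0.0363i, |z|^2 = 0.1525
Iter 7: z = 0.3969 + 0.0402i, |z|^2 = 0.1592
Iter 8: z = 0.4029 + 0.0439i, |z|^2 = 0.1643
Iter 9: z = 0.4074 + 0.0474i, |z|^2 = 0.1682
Iter 10: z = 0.4107 + 0.0506i, |z|^2 = 0.1713
Iter 11: z = 0.4131 + 0.0536i, |z|^2 = 0.1736
Iter 12: z = 0.4148 + 0.0563i, |z|^2 = 0.1752
Iter 13: z = 0.4159 + 0.0587i, |z|^2 = 0.1764
Iter 14: z = 0.4165 + 0.0608i, |z|^2 = 0.1772
Iter 15: z = 0.4168 + 0.0627i, |z|^2 = 0.1776
Iter 16: z = 0.4168 + 0.0642i, |z|^2 = 0.1778
Iter 17: z = 0.4166 + 0.0655i, |z|^2 = 0.1778
Iter 18: z = 0.4163 + 0.0666i, |z|^2 = 0.1777
Iter 19: z = 0.4158 + 0.0675i, |z|^2 = 0.1775

Answer: 20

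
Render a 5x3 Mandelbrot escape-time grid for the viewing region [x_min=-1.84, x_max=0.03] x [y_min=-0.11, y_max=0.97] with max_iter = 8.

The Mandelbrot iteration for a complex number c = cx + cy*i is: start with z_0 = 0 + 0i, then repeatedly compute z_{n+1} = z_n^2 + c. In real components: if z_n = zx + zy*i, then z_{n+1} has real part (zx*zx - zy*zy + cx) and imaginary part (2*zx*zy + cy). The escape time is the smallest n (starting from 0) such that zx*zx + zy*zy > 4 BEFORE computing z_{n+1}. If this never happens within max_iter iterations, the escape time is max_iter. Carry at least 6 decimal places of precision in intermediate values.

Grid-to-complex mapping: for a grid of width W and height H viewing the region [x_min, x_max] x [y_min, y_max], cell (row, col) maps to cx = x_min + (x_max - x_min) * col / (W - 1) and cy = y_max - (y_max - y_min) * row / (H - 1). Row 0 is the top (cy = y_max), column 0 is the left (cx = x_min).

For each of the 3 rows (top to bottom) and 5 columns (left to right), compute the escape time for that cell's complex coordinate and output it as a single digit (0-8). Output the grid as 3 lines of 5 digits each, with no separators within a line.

Answer: 13346
34688
48888

Derivation:
(row=0, col=0): c = -1.8400 + 0.9700i → escape time 1
(row=0, col=1): c = -1.3725 + 0.9700i → escape time 3
(row=0, col=2): c = -0.9050 + 0.9700i → escape time 3
(row=0, col=3): c = -0.4375 + 0.9700i → escape time 4
(row=0, col=4): c = 0.0300 + 0.9700i → escape time 6
(row=1, col=0): c = -1.8400 + 0.4300i → escape time 3
(row=1, col=1): c = -1.3725 + 0.4300i → escape time 4
(row=1, col=2): c = -0.9050 + 0.4300i → escape time 6
(row=1, col=3): c = -0.4375 + 0.4300i → escape time 8
(row=1, col=4): c = 0.0300 + 0.4300i → escape time 8
(row=2, col=0): c = -1.8400 + -0.1100i → escape time 4
(row=2, col=1): c = -1.3725 + -0.1100i → escape time 8
(row=2, col=2): c = -0.9050 + -0.1100i → escape time 8
(row=2, col=3): c = -0.4375 + -0.1100i → escape time 8
(row=2, col=4): c = 0.0300 + -0.1100i → escape time 8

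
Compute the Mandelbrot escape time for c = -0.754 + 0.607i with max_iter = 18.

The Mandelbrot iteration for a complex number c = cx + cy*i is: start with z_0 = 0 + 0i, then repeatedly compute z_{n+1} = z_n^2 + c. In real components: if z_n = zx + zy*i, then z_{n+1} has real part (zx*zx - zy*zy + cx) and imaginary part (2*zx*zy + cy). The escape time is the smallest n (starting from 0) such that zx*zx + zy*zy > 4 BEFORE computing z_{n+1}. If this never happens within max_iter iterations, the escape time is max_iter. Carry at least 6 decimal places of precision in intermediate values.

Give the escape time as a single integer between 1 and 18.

Answer: 6

Derivation:
z_0 = 0 + 0i, c = -0.7540 + 0.6070i
Iter 1: z = -0.7540 + 0.6070i, |z|^2 = 0.9370
Iter 2: z = -0.5539 + -0.3084i, |z|^2 = 0.4019
Iter 3: z = -0.5422 + 0.9486i, |z|^2 = 1.1939
Iter 4: z = -1.3598 + -0.4218i, |z|^2 = 2.0271
Iter 5: z = 0.9173 + 1.7541i, |z|^2 = 3.9182
Iter 6: z = -2.9893 + 3.8250i, |z|^2 = 23.5665
Escaped at iteration 6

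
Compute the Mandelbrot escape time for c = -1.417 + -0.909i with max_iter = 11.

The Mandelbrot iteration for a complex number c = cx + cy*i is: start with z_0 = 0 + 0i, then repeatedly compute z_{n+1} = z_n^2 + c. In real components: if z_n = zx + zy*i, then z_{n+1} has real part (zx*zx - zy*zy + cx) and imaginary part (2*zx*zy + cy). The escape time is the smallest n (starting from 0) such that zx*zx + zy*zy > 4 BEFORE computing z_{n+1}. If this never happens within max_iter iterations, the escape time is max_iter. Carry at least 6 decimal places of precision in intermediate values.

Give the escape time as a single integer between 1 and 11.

z_0 = 0 + 0i, c = -1.4170 + -0.9090i
Iter 1: z = -1.4170 + -0.9090i, |z|^2 = 2.8342
Iter 2: z = -0.2354 + 1.6671i, |z|^2 = 2.8347
Iter 3: z = -4.1408 + -1.6938i, |z|^2 = 20.0156
Escaped at iteration 3

Answer: 3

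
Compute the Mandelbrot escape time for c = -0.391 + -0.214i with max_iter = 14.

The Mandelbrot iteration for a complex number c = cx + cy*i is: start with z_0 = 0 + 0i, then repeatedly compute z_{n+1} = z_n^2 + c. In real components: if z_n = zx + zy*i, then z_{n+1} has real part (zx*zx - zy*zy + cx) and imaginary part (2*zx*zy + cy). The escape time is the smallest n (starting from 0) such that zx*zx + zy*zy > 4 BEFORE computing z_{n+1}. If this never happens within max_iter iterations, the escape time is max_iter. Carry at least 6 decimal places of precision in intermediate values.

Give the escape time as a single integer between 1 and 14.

Answer: 14

Derivation:
z_0 = 0 + 0i, c = -0.3910 + -0.2140i
Iter 1: z = -0.3910 + -0.2140i, |z|^2 = 0.1987
Iter 2: z = -0.2839 + -0.0467i, |z|^2 = 0.0828
Iter 3: z = -0.3126 + -0.1875i, |z|^2 = 0.1329
Iter 4: z = -0.3285 + -0.0968i, |z|^2 = 0.1173
Iter 5: z = -0.2925 + -0.1504i, |z|^2 = 0.1082
Iter 6: z = -0.3281 + -0.1260i, |z|^2 = 0.1235
Iter 7: z = -0.2992 + -0.1313i, |z|^2 = 0.1068
Iter 8: z = -0.3187 + -0.1354i, |z|^2 = 0.1199
Iter 9: z = -0.3078 + -0.1277i, |z|^2 = 0.1110
Iter 10: z = -0.3126 + -0.1354i, |z|^2 = 0.1160
Iter 11: z = -0.3116 + -0.1294i, |z|^2 = 0.1138
Iter 12: z = -0.3106 + -0.1334i, |z|^2 = 0.1143
Iter 13: z = -0.3123 + -0.1311i, |z|^2 = 0.1147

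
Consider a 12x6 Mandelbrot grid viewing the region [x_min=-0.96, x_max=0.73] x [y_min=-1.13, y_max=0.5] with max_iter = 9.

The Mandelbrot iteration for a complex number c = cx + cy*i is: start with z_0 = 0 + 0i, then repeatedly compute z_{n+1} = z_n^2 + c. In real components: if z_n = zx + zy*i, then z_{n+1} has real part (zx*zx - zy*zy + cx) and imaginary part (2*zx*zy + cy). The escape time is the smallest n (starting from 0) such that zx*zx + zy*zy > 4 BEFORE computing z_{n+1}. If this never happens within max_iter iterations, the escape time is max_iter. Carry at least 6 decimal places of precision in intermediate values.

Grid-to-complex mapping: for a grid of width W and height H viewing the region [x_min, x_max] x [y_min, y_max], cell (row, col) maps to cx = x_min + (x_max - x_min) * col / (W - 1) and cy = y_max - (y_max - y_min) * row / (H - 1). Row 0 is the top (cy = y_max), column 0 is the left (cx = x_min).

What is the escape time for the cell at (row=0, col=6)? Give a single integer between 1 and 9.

z_0 = 0 + 0i, c = -0.0382 + 0.5000i
Iter 1: z = -0.0382 + 0.5000i, |z|^2 = 0.2515
Iter 2: z = -0.2867 + 0.4618i, |z|^2 = 0.2955
Iter 3: z = -0.1692 + 0.2352i, |z|^2 = 0.0840
Iter 4: z = -0.0648 + 0.4204i, |z|^2 = 0.1809
Iter 5: z = -0.2107 + 0.4455i, |z|^2 = 0.2429
Iter 6: z = -0.1922 + 0.3123i, |z|^2 = 0.1345
Iter 7: z = -0.0987 + 0.3799i, |z|^2 = 0.1541
Iter 8: z = -0.1728 + 0.4250i, |z|^2 = 0.2105

Answer: 9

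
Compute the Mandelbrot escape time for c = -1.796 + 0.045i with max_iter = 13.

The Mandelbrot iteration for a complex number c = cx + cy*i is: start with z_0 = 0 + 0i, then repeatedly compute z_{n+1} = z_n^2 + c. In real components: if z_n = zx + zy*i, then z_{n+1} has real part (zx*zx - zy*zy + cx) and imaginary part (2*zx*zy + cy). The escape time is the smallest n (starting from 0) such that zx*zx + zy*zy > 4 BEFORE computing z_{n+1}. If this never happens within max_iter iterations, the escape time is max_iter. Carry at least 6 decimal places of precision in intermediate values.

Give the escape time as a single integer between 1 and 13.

z_0 = 0 + 0i, c = -1.7960 + 0.0450i
Iter 1: z = -1.7960 + 0.0450i, |z|^2 = 3.2276
Iter 2: z = 1.4276 + -0.1166i, |z|^2 = 2.0516
Iter 3: z = 0.2284 + -0.2880i, |z|^2 = 0.1351
Iter 4: z = -1.8268 + -0.0866i, |z|^2 = 3.3447
Iter 5: z = 1.5337 + 0.3613i, |z|^2 = 2.4827
Iter 6: z = 0.4256 + 1.1533i, |z|^2 = 1.5112
Iter 7: z = -2.9450 + 1.0266i, |z|^2 = 9.7266
Escaped at iteration 7

Answer: 7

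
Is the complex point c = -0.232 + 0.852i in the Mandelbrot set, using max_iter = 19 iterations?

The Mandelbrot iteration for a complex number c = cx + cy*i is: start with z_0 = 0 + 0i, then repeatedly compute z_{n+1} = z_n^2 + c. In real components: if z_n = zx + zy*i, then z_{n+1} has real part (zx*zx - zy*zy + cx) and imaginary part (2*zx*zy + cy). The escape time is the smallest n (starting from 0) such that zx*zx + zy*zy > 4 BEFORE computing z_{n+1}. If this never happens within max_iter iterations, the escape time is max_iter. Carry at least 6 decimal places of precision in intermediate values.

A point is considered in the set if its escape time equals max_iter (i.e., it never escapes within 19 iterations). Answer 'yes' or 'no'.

z_0 = 0 + 0i, c = -0.2320 + 0.8520i
Iter 1: z = -0.2320 + 0.8520i, |z|^2 = 0.7797
Iter 2: z = -0.9041 + 0.4567i, |z|^2 = 1.0259
Iter 3: z = 0.3768 + 0.0263i, |z|^2 = 0.1427
Iter 4: z = -0.0907 + 0.8718i, |z|^2 = 0.7683
Iter 5: z = -0.9838 + 0.6939i, |z|^2 = 1.4493
Iter 6: z = 0.2544 + -0.5132i, |z|^2 = 0.3281
Iter 7: z = -0.4307 + 0.5908i, |z|^2 = 0.5346
Iter 8: z = -0.3956 + 0.3431i, |z|^2 = 0.2742
Iter 9: z = -0.1932 + 0.5805i, |z|^2 = 0.3743
Iter 10: z = -0.5317 + 0.6277i, |z|^2 = 0.6767
Iter 11: z = -0.3433 + 0.1845i, |z|^2 = 0.1519
Iter 12: z = -0.1482 + 0.7253i, |z|^2 = 0.5480
Iter 13: z = -0.7361 + 0.6371i, |z|^2 = 0.9477
Iter 14: z = -0.0960 + -0.0859i, |z|^2 = 0.0166
Iter 15: z = -0.2302 + 0.8685i, |z|^2 = 0.8072
Iter 16: z = -0.9333 + 0.4522i, |z|^2 = 1.0755
Iter 17: z = 0.4345 + 0.0079i, |z|^2 = 0.1889
Iter 18: z = -0.0432 + 0.8589i, |z|^2 = 0.7395
Did not escape in 19 iterations → in set

Answer: yes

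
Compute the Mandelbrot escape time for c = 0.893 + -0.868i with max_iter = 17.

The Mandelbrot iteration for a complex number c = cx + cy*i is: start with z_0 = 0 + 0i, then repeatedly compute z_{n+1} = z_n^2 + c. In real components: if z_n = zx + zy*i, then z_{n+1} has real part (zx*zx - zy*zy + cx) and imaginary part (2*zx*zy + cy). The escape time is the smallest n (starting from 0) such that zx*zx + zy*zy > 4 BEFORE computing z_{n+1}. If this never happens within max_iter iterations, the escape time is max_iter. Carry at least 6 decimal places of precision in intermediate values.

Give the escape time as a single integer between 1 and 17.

Answer: 2

Derivation:
z_0 = 0 + 0i, c = 0.8930 + -0.8680i
Iter 1: z = 0.8930 + -0.8680i, |z|^2 = 1.5509
Iter 2: z = 0.9370 + -2.4182i, |z|^2 = 6.7259
Escaped at iteration 2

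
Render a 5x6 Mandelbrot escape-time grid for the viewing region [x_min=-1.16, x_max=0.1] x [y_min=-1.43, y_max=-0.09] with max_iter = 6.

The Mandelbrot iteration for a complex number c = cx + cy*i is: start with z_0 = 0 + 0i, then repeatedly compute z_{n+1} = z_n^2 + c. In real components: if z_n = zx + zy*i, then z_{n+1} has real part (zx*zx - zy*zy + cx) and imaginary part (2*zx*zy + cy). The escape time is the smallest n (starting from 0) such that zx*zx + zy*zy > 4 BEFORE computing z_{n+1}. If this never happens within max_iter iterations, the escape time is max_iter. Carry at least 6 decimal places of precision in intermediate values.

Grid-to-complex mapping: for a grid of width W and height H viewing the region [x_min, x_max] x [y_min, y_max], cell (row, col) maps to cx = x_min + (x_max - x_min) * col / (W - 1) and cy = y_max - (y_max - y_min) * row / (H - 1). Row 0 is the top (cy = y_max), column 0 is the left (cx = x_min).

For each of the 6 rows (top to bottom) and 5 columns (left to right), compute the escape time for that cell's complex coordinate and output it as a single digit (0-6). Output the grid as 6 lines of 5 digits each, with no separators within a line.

(row=0, col=0): c = -1.1600 + -0.0900i → escape time 6
(row=0, col=1): c = -0.8450 + -0.0900i → escape time 6
(row=0, col=2): c = -0.5300 + -0.0900i → escape time 6
(row=0, col=3): c = -0.2150 + -0.0900i → escape time 6
(row=0, col=4): c = 0.1000 + -0.0900i → escape time 6
(row=1, col=0): c = -1.1600 + -0.3580i → escape time 6
(row=1, col=1): c = -0.8450 + -0.3580i → escape time 6
(row=1, col=2): c = -0.5300 + -0.3580i → escape time 6
(row=1, col=3): c = -0.2150 + -0.3580i → escape time 6
(row=1, col=4): c = 0.1000 + -0.3580i → escape time 6
(row=2, col=0): c = -1.1600 + -0.6260i → escape time 3
(row=2, col=1): c = -0.8450 + -0.6260i → escape time 5
(row=2, col=2): c = -0.5300 + -0.6260i → escape time 6
(row=2, col=3): c = -0.2150 + -0.6260i → escape time 6
(row=2, col=4): c = 0.1000 + -0.6260i → escape time 6
(row=3, col=0): c = -1.1600 + -0.8940i → escape time 3
(row=3, col=1): c = -0.8450 + -0.8940i → escape time 3
(row=3, col=2): c = -0.5300 + -0.8940i → escape time 4
(row=3, col=3): c = -0.2150 + -0.8940i → escape time 6
(row=3, col=4): c = 0.1000 + -0.8940i → escape time 5
(row=4, col=0): c = -1.1600 + -1.1620i → escape time 3
(row=4, col=1): c = -0.8450 + -1.1620i → escape time 3
(row=4, col=2): c = -0.5300 + -1.1620i → escape time 3
(row=4, col=3): c = -0.2150 + -1.1620i → escape time 4
(row=4, col=4): c = 0.1000 + -1.1620i → escape time 3
(row=5, col=0): c = -1.1600 + -1.4300i → escape time 2
(row=5, col=1): c = -0.8450 + -1.4300i → escape time 2
(row=5, col=2): c = -0.5300 + -1.4300i → escape time 2
(row=5, col=3): c = -0.2150 + -1.4300i → escape time 2
(row=5, col=4): c = 0.1000 + -1.4300i → escape time 2

Answer: 66666
66666
35666
33465
33343
22222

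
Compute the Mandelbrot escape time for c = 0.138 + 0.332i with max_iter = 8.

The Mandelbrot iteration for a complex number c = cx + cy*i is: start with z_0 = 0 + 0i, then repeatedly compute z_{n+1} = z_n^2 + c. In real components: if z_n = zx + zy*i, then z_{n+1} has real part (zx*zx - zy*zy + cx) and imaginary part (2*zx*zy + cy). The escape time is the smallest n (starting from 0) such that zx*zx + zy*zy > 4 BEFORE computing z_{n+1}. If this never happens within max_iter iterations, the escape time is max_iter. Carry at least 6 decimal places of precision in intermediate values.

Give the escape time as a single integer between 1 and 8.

z_0 = 0 + 0i, c = 0.1380 + 0.3320i
Iter 1: z = 0.1380 + 0.3320i, |z|^2 = 0.1293
Iter 2: z = 0.0468 + 0.4236i, |z|^2 = 0.1817
Iter 3: z = -0.0393 + 0.3717i, |z|^2 = 0.1397
Iter 4: z = 0.0014 + 0.3028i, |z|^2 = 0.0917
Iter 5: z = 0.0463 + 0.3329i, |z|^2 = 0.1129
Iter 6: z = 0.0294 + 0.3628i, |z|^2 = 0.1325
Iter 7: z = 0.0072 + 0.3533i, |z|^2 = 0.1249

Answer: 8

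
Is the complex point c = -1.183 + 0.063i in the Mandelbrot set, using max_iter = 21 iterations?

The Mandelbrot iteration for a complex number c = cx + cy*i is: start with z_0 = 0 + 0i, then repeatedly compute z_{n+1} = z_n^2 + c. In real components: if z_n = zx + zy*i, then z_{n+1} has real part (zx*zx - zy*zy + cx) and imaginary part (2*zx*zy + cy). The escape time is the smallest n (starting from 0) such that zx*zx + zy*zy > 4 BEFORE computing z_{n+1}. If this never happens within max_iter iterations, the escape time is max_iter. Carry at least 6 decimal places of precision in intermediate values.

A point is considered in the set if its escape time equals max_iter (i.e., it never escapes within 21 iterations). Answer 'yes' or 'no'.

Answer: yes

Derivation:
z_0 = 0 + 0i, c = -1.1830 + 0.0630i
Iter 1: z = -1.1830 + 0.0630i, |z|^2 = 1.4035
Iter 2: z = 0.2125 + -0.0861i, |z|^2 = 0.0526
Iter 3: z = -1.1452 + 0.0264i, |z|^2 = 1.3123
Iter 4: z = 0.1279 + 0.0025i, |z|^2 = 0.0164
Iter 5: z = -1.1667 + 0.0636i, |z|^2 = 1.3651
Iter 6: z = 0.1740 + -0.0855i, |z|^2 = 0.0376
Iter 7: z = -1.1600 + 0.0332i, |z|^2 = 1.3468
Iter 8: z = 0.1615 + -0.0141i, |z|^2 = 0.0263
Iter 9: z = -1.1571 + 0.0584i, |z|^2 = 1.3423
Iter 10: z = 0.1525 + -0.0722i, |z|^2 = 0.0285
Iter 11: z = -1.1650 + 0.0410i, |z|^2 = 1.3588
Iter 12: z = 0.1725 + -0.0325i, |z|^2 = 0.0308
Iter 13: z = -1.1543 + 0.0518i, |z|^2 = 1.3351
Iter 14: z = 0.1467 + -0.0566i, |z|^2 = 0.0247
Iter 15: z = -1.1647 + 0.0464i, |z|^2 = 1.3586
Iter 16: z = 0.1713 + -0.0451i, |z|^2 = 0.0314
Iter 17: z = -1.1557 + 0.0476i, |z|^2 = 1.3379
Iter 18: z = 0.1504 + -0.0469i, |z|^2 = 0.0248
Iter 19: z = -1.1626 + 0.0489i, |z|^2 = 1.3540
Iter 20: z = 0.1662 + -0.0507i, |z|^2 = 0.0302
Did not escape in 21 iterations → in set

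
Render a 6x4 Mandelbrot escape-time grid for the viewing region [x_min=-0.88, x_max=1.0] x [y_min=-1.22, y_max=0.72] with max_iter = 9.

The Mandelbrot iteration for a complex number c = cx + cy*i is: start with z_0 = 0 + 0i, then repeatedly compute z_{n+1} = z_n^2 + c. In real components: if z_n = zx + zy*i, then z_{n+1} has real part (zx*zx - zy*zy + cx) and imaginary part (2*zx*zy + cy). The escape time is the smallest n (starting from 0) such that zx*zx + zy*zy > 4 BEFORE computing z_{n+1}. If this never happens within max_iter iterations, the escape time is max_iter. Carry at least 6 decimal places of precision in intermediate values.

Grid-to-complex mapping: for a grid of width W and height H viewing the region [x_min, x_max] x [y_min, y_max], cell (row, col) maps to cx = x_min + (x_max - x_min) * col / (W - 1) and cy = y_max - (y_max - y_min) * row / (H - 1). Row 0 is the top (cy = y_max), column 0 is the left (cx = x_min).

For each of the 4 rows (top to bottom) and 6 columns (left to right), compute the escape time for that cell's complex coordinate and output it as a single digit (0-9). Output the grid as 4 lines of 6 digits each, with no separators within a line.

Answer: 479632
999942
599932
333222

Derivation:
(row=0, col=0): c = -0.8800 + 0.7200i → escape time 4
(row=0, col=1): c = -0.5040 + 0.7200i → escape time 7
(row=0, col=2): c = -0.1280 + 0.7200i → escape time 9
(row=0, col=3): c = 0.2480 + 0.7200i → escape time 6
(row=0, col=4): c = 0.6240 + 0.7200i → escape time 3
(row=0, col=5): c = 1.0000 + 0.7200i → escape time 2
(row=1, col=0): c = -0.8800 + 0.0733i → escape time 9
(row=1, col=1): c = -0.5040 + 0.0733i → escape time 9
(row=1, col=2): c = -0.1280 + 0.0733i → escape time 9
(row=1, col=3): c = 0.2480 + 0.0733i → escape time 9
(row=1, col=4): c = 0.6240 + 0.0733i → escape time 4
(row=1, col=5): c = 1.0000 + 0.0733i → escape time 2
(row=2, col=0): c = -0.8800 + -0.5733i → escape time 5
(row=2, col=1): c = -0.5040 + -0.5733i → escape time 9
(row=2, col=2): c = -0.1280 + -0.5733i → escape time 9
(row=2, col=3): c = 0.2480 + -0.5733i → escape time 9
(row=2, col=4): c = 0.6240 + -0.5733i → escape time 3
(row=2, col=5): c = 1.0000 + -0.5733i → escape time 2
(row=3, col=0): c = -0.8800 + -1.2200i → escape time 3
(row=3, col=1): c = -0.5040 + -1.2200i → escape time 3
(row=3, col=2): c = -0.1280 + -1.2200i → escape time 3
(row=3, col=3): c = 0.2480 + -1.2200i → escape time 2
(row=3, col=4): c = 0.6240 + -1.2200i → escape time 2
(row=3, col=5): c = 1.0000 + -1.2200i → escape time 2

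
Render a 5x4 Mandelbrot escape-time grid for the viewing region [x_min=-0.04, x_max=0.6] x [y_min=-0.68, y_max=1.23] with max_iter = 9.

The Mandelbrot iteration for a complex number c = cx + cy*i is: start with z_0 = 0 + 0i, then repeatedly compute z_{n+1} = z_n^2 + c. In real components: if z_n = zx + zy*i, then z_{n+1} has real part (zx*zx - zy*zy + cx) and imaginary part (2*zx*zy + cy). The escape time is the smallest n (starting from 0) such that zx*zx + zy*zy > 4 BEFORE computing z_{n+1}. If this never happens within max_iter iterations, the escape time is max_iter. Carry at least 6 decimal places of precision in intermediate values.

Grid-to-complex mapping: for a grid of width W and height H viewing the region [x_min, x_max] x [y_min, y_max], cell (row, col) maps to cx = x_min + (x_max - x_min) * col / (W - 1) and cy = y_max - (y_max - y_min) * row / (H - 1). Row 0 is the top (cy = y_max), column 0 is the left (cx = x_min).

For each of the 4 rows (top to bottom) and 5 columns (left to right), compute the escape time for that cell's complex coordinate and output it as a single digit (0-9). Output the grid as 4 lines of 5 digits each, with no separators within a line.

(row=0, col=0): c = -0.0400 + 1.2300i → escape time 3
(row=0, col=1): c = 0.1200 + 1.2300i → escape time 2
(row=0, col=2): c = 0.2800 + 1.2300i → escape time 2
(row=0, col=3): c = 0.4400 + 1.2300i → escape time 2
(row=0, col=4): c = 0.6000 + 1.2300i → escape time 2
(row=1, col=0): c = -0.0400 + 0.5933i → escape time 9
(row=1, col=1): c = 0.1200 + 0.5933i → escape time 9
(row=1, col=2): c = 0.2800 + 0.5933i → escape time 9
(row=1, col=3): c = 0.4400 + 0.5933i → escape time 6
(row=1, col=4): c = 0.6000 + 0.5933i → escape time 3
(row=2, col=0): c = -0.0400 + -0.0433i → escape time 9
(row=2, col=1): c = 0.1200 + -0.0433i → escape time 9
(row=2, col=2): c = 0.2800 + -0.0433i → escape time 9
(row=2, col=3): c = 0.4400 + -0.0433i → escape time 6
(row=2, col=4): c = 0.6000 + -0.0433i → escape time 4
(row=3, col=0): c = -0.0400 + -0.6800i → escape time 9
(row=3, col=1): c = 0.1200 + -0.6800i → escape time 9
(row=3, col=2): c = 0.2800 + -0.6800i → escape time 7
(row=3, col=3): c = 0.4400 + -0.6800i → escape time 4
(row=3, col=4): c = 0.6000 + -0.6800i → escape time 3

Answer: 32222
99963
99964
99743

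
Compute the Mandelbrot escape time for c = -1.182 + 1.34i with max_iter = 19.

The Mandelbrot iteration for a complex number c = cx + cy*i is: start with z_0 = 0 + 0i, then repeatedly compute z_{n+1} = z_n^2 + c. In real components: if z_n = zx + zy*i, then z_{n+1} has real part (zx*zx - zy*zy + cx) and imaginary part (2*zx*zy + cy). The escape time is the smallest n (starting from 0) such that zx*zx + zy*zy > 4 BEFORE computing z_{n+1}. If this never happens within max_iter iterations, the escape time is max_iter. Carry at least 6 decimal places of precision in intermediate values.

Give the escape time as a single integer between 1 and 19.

Answer: 2

Derivation:
z_0 = 0 + 0i, c = -1.1820 + 1.3400i
Iter 1: z = -1.1820 + 1.3400i, |z|^2 = 3.1927
Iter 2: z = -1.5805 + -1.8278i, |z|^2 = 5.8386
Escaped at iteration 2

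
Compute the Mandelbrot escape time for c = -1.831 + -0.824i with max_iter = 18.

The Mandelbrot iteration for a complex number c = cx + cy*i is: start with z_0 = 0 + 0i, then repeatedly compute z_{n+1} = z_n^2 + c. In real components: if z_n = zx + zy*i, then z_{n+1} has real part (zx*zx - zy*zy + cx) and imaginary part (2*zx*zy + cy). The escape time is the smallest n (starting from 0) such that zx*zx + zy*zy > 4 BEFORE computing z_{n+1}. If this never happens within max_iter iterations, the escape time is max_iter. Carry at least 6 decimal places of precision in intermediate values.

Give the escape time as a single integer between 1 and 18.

Answer: 1

Derivation:
z_0 = 0 + 0i, c = -1.8310 + -0.8240i
Iter 1: z = -1.8310 + -0.8240i, |z|^2 = 4.0315
Escaped at iteration 1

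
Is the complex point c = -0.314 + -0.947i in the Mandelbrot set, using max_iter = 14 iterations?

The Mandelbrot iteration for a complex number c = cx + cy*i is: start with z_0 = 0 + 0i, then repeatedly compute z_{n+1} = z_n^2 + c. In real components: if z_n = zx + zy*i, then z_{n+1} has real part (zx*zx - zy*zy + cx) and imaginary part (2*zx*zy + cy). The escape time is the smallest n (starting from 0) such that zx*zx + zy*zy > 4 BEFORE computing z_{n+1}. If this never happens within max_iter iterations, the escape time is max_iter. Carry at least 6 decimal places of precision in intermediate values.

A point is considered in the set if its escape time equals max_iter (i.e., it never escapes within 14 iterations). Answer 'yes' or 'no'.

Answer: no

Derivation:
z_0 = 0 + 0i, c = -0.3140 + -0.9470i
Iter 1: z = -0.3140 + -0.9470i, |z|^2 = 0.9954
Iter 2: z = -1.1122 + -0.3523i, |z|^2 = 1.3611
Iter 3: z = 0.7989 + -0.1634i, |z|^2 = 0.6650
Iter 4: z = 0.2976 + -1.2080i, |z|^2 = 1.5479
Iter 5: z = -1.6848 + -1.6660i, |z|^2 = 5.6140
Escaped at iteration 5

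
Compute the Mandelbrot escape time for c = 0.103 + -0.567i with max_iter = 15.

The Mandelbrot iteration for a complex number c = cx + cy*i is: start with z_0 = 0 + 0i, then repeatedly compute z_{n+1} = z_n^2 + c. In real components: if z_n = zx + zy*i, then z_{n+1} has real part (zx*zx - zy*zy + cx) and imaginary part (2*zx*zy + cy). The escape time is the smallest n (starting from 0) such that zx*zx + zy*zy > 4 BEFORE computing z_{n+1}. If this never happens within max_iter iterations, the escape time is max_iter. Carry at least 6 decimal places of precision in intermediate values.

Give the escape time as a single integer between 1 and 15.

z_0 = 0 + 0i, c = 0.1030 + -0.5670i
Iter 1: z = 0.1030 + -0.5670i, |z|^2 = 0.3321
Iter 2: z = -0.2079 + -0.6838i, |z|^2 = 0.5108
Iter 3: z = -0.3214 + -0.2827i, |z|^2 = 0.1832
Iter 4: z = 0.1264 + -0.3853i, |z|^2 = 0.1644
Iter 5: z = -0.0295 + -0.6644i, |z|^2 = 0.4423
Iter 6: z = -0.3375 + -0.5278i, |z|^2 = 0.3925
Iter 7: z = -0.0617 + -0.2107i, |z|^2 = 0.0482
Iter 8: z = 0.0624 + -0.5410i, |z|^2 = 0.2966
Iter 9: z = -0.1858 + -0.6345i, |z|^2 = 0.4371
Iter 10: z = -0.2651 + -0.3312i, |z|^2 = 0.1800
Iter 11: z = 0.0636 + -0.3914i, |z|^2 = 0.1572
Iter 12: z = -0.0461 + -0.6168i, |z|^2 = 0.3825
Iter 13: z = -0.2753 + -0.5101i, |z|^2 = 0.3360
Iter 14: z = -0.0814 + -0.2862i, |z|^2 = 0.0885

Answer: 15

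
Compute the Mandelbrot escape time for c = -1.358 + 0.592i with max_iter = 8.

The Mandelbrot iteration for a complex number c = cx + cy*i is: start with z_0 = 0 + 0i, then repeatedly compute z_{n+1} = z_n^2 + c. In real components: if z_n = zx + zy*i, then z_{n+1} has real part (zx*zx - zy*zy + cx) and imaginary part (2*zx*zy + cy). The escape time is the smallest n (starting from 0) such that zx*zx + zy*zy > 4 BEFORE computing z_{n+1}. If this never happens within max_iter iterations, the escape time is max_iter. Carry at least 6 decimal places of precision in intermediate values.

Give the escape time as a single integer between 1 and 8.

z_0 = 0 + 0i, c = -1.3580 + 0.5920i
Iter 1: z = -1.3580 + 0.5920i, |z|^2 = 2.1946
Iter 2: z = 0.1357 + -1.0159i, |z|^2 = 1.0504
Iter 3: z = -2.3716 + 0.3163i, |z|^2 = 5.7244
Escaped at iteration 3

Answer: 3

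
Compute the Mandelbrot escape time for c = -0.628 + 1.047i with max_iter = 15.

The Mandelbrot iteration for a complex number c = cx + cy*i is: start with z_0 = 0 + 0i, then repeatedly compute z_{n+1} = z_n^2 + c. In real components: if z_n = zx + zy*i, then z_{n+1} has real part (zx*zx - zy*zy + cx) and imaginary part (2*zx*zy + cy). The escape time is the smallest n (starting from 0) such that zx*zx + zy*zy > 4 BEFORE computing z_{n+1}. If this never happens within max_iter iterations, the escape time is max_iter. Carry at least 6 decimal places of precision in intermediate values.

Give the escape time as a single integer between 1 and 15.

z_0 = 0 + 0i, c = -0.6280 + 1.0470i
Iter 1: z = -0.6280 + 1.0470i, |z|^2 = 1.4906
Iter 2: z = -1.3298 + -0.2680i, |z|^2 = 1.8403
Iter 3: z = 1.0686 + 1.7599i, |z|^2 = 4.2390
Escaped at iteration 3

Answer: 3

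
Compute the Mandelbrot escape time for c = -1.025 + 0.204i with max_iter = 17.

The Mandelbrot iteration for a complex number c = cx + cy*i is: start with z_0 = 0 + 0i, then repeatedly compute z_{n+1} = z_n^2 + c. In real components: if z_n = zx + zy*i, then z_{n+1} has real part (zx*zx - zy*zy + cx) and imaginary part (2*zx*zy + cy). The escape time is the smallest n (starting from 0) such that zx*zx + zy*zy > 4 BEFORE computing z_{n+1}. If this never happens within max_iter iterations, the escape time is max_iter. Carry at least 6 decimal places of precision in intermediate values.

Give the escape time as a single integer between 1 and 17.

Answer: 17

Derivation:
z_0 = 0 + 0i, c = -1.0250 + 0.2040i
Iter 1: z = -1.0250 + 0.2040i, |z|^2 = 1.0922
Iter 2: z = -0.0160 + -0.2142i, |z|^2 = 0.0461
Iter 3: z = -1.0706 + 0.2109i, |z|^2 = 1.1907
Iter 4: z = 0.0768 + -0.2475i, |z|^2 = 0.0671
Iter 5: z = -1.0804 + 0.1660i, |z|^2 = 1.1947
Iter 6: z = 0.1146 + -0.1547i, |z|^2 = 0.0371
Iter 7: z = -1.0358 + 0.1685i, |z|^2 = 1.1013
Iter 8: z = 0.0194 + -0.1452i, |z|^2 = 0.0214
Iter 9: z = -1.0457 + 0.1984i, |z|^2 = 1.1328
Iter 10: z = 0.0291 + -0.2108i, |z|^2 = 0.0453
Iter 11: z = -1.0686 + 0.1917i, |z|^2 = 1.1787
Iter 12: z = 0.0802 + -0.2057i, |z|^2 = 0.0488
Iter 13: z = -1.0609 + 0.1710i, |z|^2 = 1.1548
Iter 14: z = 0.0713 + -0.1589i, |z|^2 = 0.0303
Iter 15: z = -1.0452 + 0.1814i, |z|^2 = 1.1252
Iter 16: z = 0.0345 + -0.1751i, |z|^2 = 0.0318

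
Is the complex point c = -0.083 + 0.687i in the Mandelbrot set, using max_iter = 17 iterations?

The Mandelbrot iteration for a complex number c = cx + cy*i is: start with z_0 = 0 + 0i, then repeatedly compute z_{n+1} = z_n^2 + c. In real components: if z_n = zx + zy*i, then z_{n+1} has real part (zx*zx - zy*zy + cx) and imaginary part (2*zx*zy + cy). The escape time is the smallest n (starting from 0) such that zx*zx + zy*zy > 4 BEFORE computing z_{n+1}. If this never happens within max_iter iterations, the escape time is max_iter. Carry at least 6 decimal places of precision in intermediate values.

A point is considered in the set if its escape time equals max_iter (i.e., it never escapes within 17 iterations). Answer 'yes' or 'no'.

z_0 = 0 + 0i, c = -0.0830 + 0.6870i
Iter 1: z = -0.0830 + 0.6870i, |z|^2 = 0.4789
Iter 2: z = -0.5481 + 0.5730i, |z|^2 = 0.6287
Iter 3: z = -0.1109 + 0.0589i, |z|^2 = 0.0158
Iter 4: z = -0.0742 + 0.6739i, |z|^2 = 0.4597
Iter 5: z = -0.5317 + 0.5870i, |z|^2 = 0.6273
Iter 6: z = -0.1449 + 0.0628i, |z|^2 = 0.0249
Iter 7: z = -0.0659 + 0.6688i, |z|^2 = 0.4516
Iter 8: z = -0.5259 + 0.5988i, |z|^2 = 0.6352
Iter 9: z = -0.1649 + 0.0571i, |z|^2 = 0.0305
Iter 10: z = -0.0591 + 0.6682i, |z|^2 = 0.4499
Iter 11: z = -0.5259 + 0.6081i, |z|^2 = 0.6464
Iter 12: z = -0.1761 + 0.0474i, |z|^2 = 0.0333
Iter 13: z = -0.0542 + 0.6703i, |z|^2 = 0.4523
Iter 14: z = -0.5294 + 0.6143i, |z|^2 = 0.6576
Iter 15: z = -0.1801 + 0.0366i, |z|^2 = 0.0338
Iter 16: z = -0.0519 + 0.6738i, |z|^2 = 0.4567
Did not escape in 17 iterations → in set

Answer: yes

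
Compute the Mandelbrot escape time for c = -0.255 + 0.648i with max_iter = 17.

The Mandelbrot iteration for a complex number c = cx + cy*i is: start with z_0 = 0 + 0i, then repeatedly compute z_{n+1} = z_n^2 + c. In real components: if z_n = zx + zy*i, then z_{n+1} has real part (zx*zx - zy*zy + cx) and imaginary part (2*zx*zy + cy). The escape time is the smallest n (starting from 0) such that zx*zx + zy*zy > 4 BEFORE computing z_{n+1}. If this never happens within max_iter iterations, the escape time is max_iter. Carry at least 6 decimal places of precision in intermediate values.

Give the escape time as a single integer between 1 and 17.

Answer: 17

Derivation:
z_0 = 0 + 0i, c = -0.2550 + 0.6480i
Iter 1: z = -0.2550 + 0.6480i, |z|^2 = 0.4849
Iter 2: z = -0.6099 + 0.3175i, |z|^2 = 0.4728
Iter 3: z = 0.0161 + 0.2607i, |z|^2 = 0.0682
Iter 4: z = -0.3227 + 0.6564i, |z|^2 = 0.5350
Iter 5: z = -0.5817 + 0.2243i, |z|^2 = 0.3887
Iter 6: z = 0.0331 + 0.3870i, |z|^2 = 0.1508
Iter 7: z = -0.4037 + 0.6736i, |z|^2 = 0.6167
Iter 8: z = -0.5458 + 0.1042i, |z|^2 = 0.3088
Iter 9: z = 0.0321 + 0.5343i, |z|^2 = 0.2865
Iter 10: z = -0.5394 + 0.6823i, |z|^2 = 0.7564
Iter 11: z = -0.4295 + -0.0880i, |z|^2 = 0.1922
Iter 12: z = -0.0783 + 0.7236i, |z|^2 = 0.5298
Iter 13: z = -0.7725 + 0.5347i, |z|^2 = 0.8827
Iter 14: z = 0.0559 + -0.1781i, |z|^2 = 0.0348
Iter 15: z = -0.2836 + 0.6281i, |z|^2 = 0.4749
Iter 16: z = -0.5691 + 0.2917i, |z|^2 = 0.4090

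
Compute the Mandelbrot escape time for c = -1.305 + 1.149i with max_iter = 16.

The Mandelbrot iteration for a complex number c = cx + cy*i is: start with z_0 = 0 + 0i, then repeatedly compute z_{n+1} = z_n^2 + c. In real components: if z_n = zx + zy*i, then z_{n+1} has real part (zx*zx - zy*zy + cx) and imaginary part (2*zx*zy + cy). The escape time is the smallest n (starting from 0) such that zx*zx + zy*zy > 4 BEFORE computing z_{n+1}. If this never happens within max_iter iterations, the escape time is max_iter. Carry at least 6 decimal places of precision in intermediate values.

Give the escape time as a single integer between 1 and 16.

Answer: 2

Derivation:
z_0 = 0 + 0i, c = -1.3050 + 1.1490i
Iter 1: z = -1.3050 + 1.1490i, |z|^2 = 3.0232
Iter 2: z = -0.9222 + -1.8499i, |z|^2 = 4.2725
Escaped at iteration 2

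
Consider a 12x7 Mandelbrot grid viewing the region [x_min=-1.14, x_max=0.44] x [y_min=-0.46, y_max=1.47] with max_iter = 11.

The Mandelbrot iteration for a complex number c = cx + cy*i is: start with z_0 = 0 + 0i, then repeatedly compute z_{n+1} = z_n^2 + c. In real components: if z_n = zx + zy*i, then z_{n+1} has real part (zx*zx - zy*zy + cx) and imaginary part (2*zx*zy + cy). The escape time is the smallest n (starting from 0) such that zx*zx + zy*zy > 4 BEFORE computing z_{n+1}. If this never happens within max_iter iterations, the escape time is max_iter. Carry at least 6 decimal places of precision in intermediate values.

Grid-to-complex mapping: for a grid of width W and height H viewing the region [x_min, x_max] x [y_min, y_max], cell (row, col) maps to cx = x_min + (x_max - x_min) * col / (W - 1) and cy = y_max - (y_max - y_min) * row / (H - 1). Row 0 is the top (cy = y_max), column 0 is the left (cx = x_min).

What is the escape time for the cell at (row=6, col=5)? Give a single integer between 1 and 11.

z_0 = 0 + 0i, c = -0.4218 + -0.4600i
Iter 1: z = -0.4218 + -0.4600i, |z|^2 = 0.3895
Iter 2: z = -0.4555 + -0.0719i, |z|^2 = 0.2126
Iter 3: z = -0.2195 + -0.3945i, |z|^2 = 0.2038
Iter 4: z = -0.5292 + -0.2868i, |z|^2 = 0.3624
Iter 5: z = -0.2240 + -0.1564i, |z|^2 = 0.0746
Iter 6: z = -0.3961 + -0.3899i, |z|^2 = 0.3090
Iter 7: z = -0.4170 + -0.1511i, |z|^2 = 0.1967
Iter 8: z = -0.2708 + -0.3340i, |z|^2 = 0.1849
Iter 9: z = -0.4601 + -0.2791i, |z|^2 = 0.2895
Iter 10: z = -0.2881 + -0.2032i, |z|^2 = 0.1243

Answer: 11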